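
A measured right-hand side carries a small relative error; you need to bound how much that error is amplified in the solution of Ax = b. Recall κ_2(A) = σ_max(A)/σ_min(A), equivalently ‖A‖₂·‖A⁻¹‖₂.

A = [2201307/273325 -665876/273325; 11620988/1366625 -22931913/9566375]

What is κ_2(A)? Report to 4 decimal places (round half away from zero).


AᵀA = [304626842809/2220765625 -621885907584/15545359375; -621885907584/15545359375 1271137243609/108817515625]; tr = 25916564066/174108025, det = 13845841/6964321
char-poly roots: 3721/25 and 93025/6964321
κ_2(A) = √(λ_max/λ_min) = √((3721/25) / (93025/6964321)) = 105.5600

105.5600


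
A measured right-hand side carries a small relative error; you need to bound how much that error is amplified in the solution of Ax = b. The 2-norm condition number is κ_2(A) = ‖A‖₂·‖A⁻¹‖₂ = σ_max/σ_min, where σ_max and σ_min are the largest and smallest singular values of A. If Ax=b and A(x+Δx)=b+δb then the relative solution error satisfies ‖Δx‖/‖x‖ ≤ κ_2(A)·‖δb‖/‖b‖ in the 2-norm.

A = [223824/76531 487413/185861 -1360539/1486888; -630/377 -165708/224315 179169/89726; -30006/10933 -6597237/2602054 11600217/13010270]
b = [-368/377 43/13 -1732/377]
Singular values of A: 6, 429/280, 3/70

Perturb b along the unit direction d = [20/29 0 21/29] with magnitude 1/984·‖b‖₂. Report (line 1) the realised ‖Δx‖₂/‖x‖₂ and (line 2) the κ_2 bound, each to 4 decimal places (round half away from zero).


0.0015
0.1423

σ_max = 6, σ_min = 3/70
κ = σ_max/σ_min = 6/(3/70) = 140.0000
perturbation bound = 140.0000·1/984 = 0.1423
solve Ax = b  →  x = [-64.2471 60.9649 -29.5558]
‖b‖₂ = 5.7446 and ‖x‖₂ = 93.3700
δb = ε·‖b‖·d = [0.0040 0.0000 0.0042]; solving A·Δx = δb gives ‖Δx‖ = 0.1362
relative error = 0.0015
so the bound overstates the realised error by a factor of ≈ 97.5218 (computed from the unrounded values)


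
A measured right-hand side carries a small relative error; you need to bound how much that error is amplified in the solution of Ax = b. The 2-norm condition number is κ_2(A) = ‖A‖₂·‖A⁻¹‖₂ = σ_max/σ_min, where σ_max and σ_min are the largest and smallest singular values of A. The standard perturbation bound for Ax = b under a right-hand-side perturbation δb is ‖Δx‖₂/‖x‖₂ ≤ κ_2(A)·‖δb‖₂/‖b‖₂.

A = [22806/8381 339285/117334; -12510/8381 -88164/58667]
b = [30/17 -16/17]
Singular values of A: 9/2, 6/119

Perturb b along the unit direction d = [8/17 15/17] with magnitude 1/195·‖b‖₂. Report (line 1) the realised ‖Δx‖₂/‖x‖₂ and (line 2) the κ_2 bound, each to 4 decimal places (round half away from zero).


0.4577
0.4577

largest singular value 9/2, smallest 6/119
condition number: (9/2) ÷ (6/119) = 89.2500
perturbation bound = 89.2500·1/195 = 0.4577
solve Ax = b  →  x = [0.3065 0.3218]
‖b‖ = 2.0000, ‖x‖ = 0.4444
δb = ε·‖b‖·d = [0.0048 0.0090]; solving A·Δx = δb gives ‖Δx‖ = 0.2034
realised ‖Δx‖/‖x‖ = 0.4577
tightness: 0.4577 against a bound of 0.4577; the bound is attained (ratio 1)


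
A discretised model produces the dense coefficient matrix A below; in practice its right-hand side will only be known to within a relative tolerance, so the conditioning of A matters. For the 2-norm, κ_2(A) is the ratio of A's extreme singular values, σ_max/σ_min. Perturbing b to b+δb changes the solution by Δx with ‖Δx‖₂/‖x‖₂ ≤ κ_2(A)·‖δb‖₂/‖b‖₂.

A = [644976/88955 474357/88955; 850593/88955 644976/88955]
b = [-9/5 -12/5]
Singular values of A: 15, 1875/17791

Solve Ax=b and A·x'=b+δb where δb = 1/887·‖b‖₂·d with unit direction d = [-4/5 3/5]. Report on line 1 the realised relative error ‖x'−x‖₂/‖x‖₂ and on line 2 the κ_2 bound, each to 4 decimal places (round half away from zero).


from the listed singular values, σ₁ = 15, σ_n = 1875/17791
condition number: 15 ÷ (1875/17791) = 142.3280
κ_2(A)·‖δb‖/‖b‖ = 0.1605
solve Ax = b  →  x = [-0.1600 -0.1200]
2-norm of b is 3.0000; of x, 0.2000
with δb = [-0.0027 0.0020], A·Δx = δb → ‖Δx‖ = 0.0321
dividing the unrounded norms, ‖Δx‖/‖x‖ = 0.1605
so the bound is sharp here: realised error equals the bound

0.1605
0.1605


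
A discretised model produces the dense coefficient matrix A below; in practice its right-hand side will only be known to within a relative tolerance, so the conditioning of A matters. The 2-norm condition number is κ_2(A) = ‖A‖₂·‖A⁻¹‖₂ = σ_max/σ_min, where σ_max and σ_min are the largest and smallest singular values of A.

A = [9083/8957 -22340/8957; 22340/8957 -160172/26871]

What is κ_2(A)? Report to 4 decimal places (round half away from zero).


form AᵀA = [3441281/474721 -24775060/1424163; -24775060/1424163 178383136/4272489] with trace 1238785/25281 and determinant 784/25281
eigenvalues of AᵀA: λ = (tr ± √(tr²−4·det))/2 = 49, 16/25281
so κ_2 = √(49 / (16/25281)) = 278.2500

278.2500


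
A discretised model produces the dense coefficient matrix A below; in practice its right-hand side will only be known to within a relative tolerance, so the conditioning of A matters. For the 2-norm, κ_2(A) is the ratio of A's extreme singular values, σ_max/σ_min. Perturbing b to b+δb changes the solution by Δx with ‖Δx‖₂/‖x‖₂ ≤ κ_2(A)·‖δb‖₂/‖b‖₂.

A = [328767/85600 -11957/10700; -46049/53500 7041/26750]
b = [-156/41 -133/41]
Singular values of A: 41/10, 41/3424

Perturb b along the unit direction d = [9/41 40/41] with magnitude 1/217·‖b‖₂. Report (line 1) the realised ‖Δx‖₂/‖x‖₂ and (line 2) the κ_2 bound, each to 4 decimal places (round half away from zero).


0.0058
1.5779

largest singular value 41/10, smallest 41/3424
κ_2(A) = (41/10) / (41/3424) = 342.4000
perturbation bound = 342.4000·1/217 = 1.5779
solve Ax = b  →  x = [-94.2361 -320.4820]
2-norm of b is 5.0000; of x, 334.0496
with δb = [0.0051 0.0225], A·Δx = δb → ‖Δx‖ = 1.9242
realised ‖Δx‖/‖x‖ = 0.0058
realised/bound (from unrounded values) ≈ 0.0037


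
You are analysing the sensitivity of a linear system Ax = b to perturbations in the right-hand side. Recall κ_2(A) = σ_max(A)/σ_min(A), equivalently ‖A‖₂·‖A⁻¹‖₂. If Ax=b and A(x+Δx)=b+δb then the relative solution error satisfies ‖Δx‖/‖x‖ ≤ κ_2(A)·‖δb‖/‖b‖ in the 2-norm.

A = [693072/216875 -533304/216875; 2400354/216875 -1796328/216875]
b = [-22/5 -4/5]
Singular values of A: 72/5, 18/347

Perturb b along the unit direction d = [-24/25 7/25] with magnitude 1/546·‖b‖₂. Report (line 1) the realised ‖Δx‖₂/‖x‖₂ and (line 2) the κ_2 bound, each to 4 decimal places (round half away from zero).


from the listed singular values, σ₁ = 72/5, σ_n = 18/347
condition number: (72/5) ÷ (18/347) = 277.6000
perturbation bound = 277.6000·1/546 = 0.5084
solve Ax = b  →  x = [46.1556 61.7722]
‖b‖ = 4.4721, ‖x‖ = 77.1112
with δb = [-0.0079 0.0023], A·Δx = δb → ‖Δx‖ = 0.1579
realised ‖Δx‖/‖x‖ = 0.0020
so the bound overstates the realised error by a factor of ≈ 248.2934 (computed from the unrounded values)

0.0020
0.5084


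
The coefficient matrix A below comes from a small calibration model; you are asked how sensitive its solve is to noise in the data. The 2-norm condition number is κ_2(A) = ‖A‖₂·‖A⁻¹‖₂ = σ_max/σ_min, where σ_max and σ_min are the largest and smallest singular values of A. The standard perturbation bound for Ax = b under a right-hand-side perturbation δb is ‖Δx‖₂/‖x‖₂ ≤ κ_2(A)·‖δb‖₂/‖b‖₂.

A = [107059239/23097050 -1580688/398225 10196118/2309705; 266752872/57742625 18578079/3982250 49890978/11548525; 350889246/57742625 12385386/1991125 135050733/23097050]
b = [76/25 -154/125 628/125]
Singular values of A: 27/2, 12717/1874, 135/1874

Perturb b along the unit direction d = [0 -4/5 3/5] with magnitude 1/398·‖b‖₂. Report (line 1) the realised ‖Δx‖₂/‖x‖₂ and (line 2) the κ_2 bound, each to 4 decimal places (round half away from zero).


0.0038
0.4709

largest singular value 27/2, smallest 135/1874
κ_2(A) = (27/2) / (135/1874) = 187.4000
κ_2(A)·‖δb‖/‖b‖ = 0.4709
solve Ax = b  →  x = [-38.0040 -0.1206 40.4844]
2-norm of b is 6.0000; of x, 55.5275
δb = ε·‖b‖·d = [0.0000 -0.0121 0.0090]; solving A·Δx = δb gives ‖Δx‖ = 0.2093
dividing the unrounded norms, ‖Δx‖/‖x‖ = 0.0038
tightness: 0.0038 against a bound of 0.4709 (unrounded ratio ≈ 0.0080)


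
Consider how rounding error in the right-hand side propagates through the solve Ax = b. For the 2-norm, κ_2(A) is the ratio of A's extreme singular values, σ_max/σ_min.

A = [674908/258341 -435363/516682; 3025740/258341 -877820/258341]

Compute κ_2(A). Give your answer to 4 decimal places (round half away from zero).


157.5250

form AᵀA = [5717194144/39702601 -1667442042/39702601; -1667442042/39702601 1946349049/158810404] with trace 24815125625/158810404 and determinant 39062500/39702601
eigenvalues of AᵀA: λ = (tr ± √(tr²−4·det))/2 = 625/4, 250000/39702601
so κ_2 = √((625/4) / (250000/39702601)) = 157.5250


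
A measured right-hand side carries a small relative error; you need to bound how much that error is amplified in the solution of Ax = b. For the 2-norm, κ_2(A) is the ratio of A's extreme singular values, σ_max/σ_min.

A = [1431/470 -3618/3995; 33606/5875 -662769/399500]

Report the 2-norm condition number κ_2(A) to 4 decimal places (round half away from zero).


M = AᵀA = [5797303569/138062500 -845432721/69031250; -845432721/69031250 1972878849/552250000]. tr(M)=40259349/883600, det(M)=59049/3534400
λ_max, λ_min = (40259349/883600 ± √1620763006207401/780748960000)/2 = 729/16, 81/220900
σ_max=√(729/16)=(27/4), σ_min=√(81/220900)=(9/470) → κ = 352.5000

352.5000


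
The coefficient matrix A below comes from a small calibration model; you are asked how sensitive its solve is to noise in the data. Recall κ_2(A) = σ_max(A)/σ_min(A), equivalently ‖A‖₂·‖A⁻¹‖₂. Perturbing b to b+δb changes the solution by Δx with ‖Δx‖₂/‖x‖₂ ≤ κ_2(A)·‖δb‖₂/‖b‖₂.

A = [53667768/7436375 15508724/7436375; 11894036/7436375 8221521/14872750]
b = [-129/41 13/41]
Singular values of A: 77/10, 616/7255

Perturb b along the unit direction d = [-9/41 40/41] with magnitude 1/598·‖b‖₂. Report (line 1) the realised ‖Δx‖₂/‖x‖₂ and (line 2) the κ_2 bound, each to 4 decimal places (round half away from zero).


σ_max = 77/10, σ_min = 616/7255
κ_2(A) = (77/10) / (616/7255) = 90.6875
κ_2(A)·‖δb‖/‖b‖ = 0.1517
solve Ax = b  →  x = [-3.6718 11.1974]
2-norm of b is 3.1623; of x, 11.7840
Δx = A⁻¹·δb where δb = 1/598·3.1623·d; ‖Δx‖ = 0.0623
realised ‖Δx‖/‖x‖ = 0.0053
tightness: 0.0053 against a bound of 0.1517 (unrounded ratio ≈ 0.0349)

0.0053
0.1517


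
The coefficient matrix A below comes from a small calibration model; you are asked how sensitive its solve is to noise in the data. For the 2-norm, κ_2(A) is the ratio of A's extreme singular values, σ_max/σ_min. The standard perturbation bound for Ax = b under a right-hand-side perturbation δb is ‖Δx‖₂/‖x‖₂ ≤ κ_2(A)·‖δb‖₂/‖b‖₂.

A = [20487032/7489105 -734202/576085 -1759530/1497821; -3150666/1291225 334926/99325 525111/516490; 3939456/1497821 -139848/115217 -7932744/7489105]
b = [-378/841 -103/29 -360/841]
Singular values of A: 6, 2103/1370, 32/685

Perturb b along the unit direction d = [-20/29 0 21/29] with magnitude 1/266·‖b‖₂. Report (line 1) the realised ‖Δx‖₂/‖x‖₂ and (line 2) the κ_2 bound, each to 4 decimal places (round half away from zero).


σ_max = 6, σ_min = 32/685
condition number: 6 ÷ (32/685) = 128.4375
perturbation bound = 128.4375·1/266 = 0.4828
solve Ax = b  →  x = [-0.8363 -1.7635 0.3484]
‖b‖₂ = 3.6056 and ‖x‖₂ = 1.9826
re-solving with b+δb shifts x by Δx of norm 0.2902
realised ‖Δx‖/‖x‖ = 0.1464
realised/bound (from unrounded values) ≈ 0.3031

0.1464
0.4828


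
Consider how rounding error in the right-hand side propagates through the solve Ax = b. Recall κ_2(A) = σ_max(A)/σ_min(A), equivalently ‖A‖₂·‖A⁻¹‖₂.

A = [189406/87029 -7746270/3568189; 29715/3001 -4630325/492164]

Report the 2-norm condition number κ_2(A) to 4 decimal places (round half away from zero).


192.0640

M = AᵀA = [778461843061/7574046841 -2965415618655/30296187364; -2965415618655/30296187364 11297465295025/121184749456]. tr(M)=28243584761/144096016, det(M)=37515625/36024004
char-poly roots: 196 and 765625/144096016
κ_2(A) = √(λ_max/λ_min) = √(196 / (765625/144096016)) = 192.0640


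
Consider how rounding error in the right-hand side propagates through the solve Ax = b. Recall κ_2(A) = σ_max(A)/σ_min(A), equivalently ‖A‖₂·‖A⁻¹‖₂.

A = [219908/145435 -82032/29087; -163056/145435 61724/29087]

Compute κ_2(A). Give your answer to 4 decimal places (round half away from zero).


342.2000

form AᵀA = [2997871504/846053569 -5620792320/846053569; -5620792320/846053569 10539101200/846053569] with trace 46840736/2927521 and determinant 6400/2927521
char-poly roots: 16 and 400/2927521
κ = σ_max/σ_min = 4/(20/1711) = 342.2000


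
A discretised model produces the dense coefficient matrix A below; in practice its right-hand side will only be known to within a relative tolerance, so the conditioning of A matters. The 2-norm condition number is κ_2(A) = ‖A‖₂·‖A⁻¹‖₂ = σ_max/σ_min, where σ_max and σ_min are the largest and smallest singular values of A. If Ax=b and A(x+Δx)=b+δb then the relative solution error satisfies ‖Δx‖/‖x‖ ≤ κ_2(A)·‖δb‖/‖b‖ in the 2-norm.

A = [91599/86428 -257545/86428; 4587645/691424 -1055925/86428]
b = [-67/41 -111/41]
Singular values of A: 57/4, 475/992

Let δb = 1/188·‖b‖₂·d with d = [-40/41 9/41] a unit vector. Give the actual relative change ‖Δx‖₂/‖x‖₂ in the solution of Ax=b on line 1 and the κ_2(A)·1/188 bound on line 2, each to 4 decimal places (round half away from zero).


from the listed singular values, σ₁ = 57/4, σ_n = 475/992
κ = σ_max/σ_min = (57/4)/(475/992) = 29.7600
worst-case relative error ≤ 29.7600 × 1/188 = 0.1583
solve Ax = b  →  x = [1.7437 1.1685]
‖b‖₂ = 3.1623 and ‖x‖₂ = 2.0990
δb = ε·‖b‖·d = [-0.0164 0.0037]; solving A·Δx = δb gives ‖Δx‖ = 0.0351
realised ‖Δx‖/‖x‖ = 0.0167
so the bound overstates the realised error by a factor of ≈ 9.4586 (computed from the unrounded values)

0.0167
0.1583


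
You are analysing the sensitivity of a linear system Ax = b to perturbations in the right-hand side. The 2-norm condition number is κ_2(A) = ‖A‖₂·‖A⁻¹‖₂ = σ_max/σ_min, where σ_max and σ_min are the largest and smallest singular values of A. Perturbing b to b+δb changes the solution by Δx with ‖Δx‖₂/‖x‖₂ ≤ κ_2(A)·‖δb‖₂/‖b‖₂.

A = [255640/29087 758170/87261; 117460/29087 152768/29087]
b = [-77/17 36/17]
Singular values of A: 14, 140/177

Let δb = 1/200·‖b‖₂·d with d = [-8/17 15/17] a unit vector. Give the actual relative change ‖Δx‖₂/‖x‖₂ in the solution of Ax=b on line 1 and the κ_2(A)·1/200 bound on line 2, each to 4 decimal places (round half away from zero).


0.0062
0.0885

σ_max = 14, σ_min = 140/177
κ = σ_max/σ_min = 14/(140/177) = 17.7000
bound on ‖Δx‖/‖x‖: κ·ε = 17.7000·1/200 = 0.0885
solve Ax = b  →  x = [-3.8099 3.3325]
2-norm of b is 5.0000; of x, 5.0617
δb = ε·‖b‖·d = [-0.0118 0.0221]; solving A·Δx = δb gives ‖Δx‖ = 0.0316
dividing the unrounded norms, ‖Δx‖/‖x‖ = 0.0062
realised/bound (from unrounded values) ≈ 0.0706


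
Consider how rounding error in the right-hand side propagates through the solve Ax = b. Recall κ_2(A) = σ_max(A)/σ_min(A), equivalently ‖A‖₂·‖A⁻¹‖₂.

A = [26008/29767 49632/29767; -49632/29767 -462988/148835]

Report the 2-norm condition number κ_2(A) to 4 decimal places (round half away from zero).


M = AᵀA = [10864192/3066001 101844864/15330005; 101844864/15330005 954814096/76650025]. tr(M)=4243664/265225, det(M)=1024/265225
char-poly roots: 16 and 64/265225
so κ_2 = √(16 / (64/265225)) = 257.5000

257.5000


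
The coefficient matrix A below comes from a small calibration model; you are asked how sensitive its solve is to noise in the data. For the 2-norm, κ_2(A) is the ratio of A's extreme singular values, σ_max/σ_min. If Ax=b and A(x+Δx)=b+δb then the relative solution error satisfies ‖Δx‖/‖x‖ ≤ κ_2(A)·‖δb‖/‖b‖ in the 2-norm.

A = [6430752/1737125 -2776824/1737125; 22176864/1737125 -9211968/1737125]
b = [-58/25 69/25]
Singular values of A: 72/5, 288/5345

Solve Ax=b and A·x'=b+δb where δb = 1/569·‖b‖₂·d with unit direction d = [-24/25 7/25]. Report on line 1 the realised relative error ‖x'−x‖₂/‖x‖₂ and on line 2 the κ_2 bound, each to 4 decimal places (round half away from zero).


σ_max = 72/5, σ_min = 288/5345
condition number: (72/5) ÷ (288/5345) = 267.2500
bound on ‖Δx‖/‖x‖: κ·ε = 267.2500·1/569 = 0.4697
solve Ax = b  →  x = [21.5425 51.3408]
‖b‖ = 3.6056, ‖x‖ = 55.6773
δb = ε·‖b‖·d = [-0.0061 0.0018]; solving A·Δx = δb gives ‖Δx‖ = 0.1176
dividing the unrounded norms, ‖Δx‖/‖x‖ = 0.0021
tightness: 0.0021 against a bound of 0.4697 (unrounded ratio ≈ 0.0045)

0.0021
0.4697


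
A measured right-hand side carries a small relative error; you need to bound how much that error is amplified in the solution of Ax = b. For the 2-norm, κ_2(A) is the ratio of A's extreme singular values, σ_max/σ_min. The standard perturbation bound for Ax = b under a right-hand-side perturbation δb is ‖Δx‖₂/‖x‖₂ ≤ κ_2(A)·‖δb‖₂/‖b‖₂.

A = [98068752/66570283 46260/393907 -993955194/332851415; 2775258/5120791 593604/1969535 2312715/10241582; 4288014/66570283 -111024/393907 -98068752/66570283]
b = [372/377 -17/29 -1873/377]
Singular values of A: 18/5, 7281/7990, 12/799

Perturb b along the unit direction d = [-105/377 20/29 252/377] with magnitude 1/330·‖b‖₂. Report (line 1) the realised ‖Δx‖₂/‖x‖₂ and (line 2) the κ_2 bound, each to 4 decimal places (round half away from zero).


0.0039
0.7264

largest singular value 18/5, smallest 12/799
κ_2(A) = (18/5) / (12/799) = 239.7000
κ_2(A)·‖δb‖/‖b‖ = 0.7264
solve Ax = b  →  x = [-113.1178 236.5492 -46.8315]
‖b‖ = 5.0990, ‖x‖ = 266.3538
with δb = [-0.0043 0.0107 0.0103], A·Δx = δb → ‖Δx‖ = 1.0288
relative error = 0.0039
so the bound overstates the realised error by a factor of ≈ 188.0506 (computed from the unrounded values)


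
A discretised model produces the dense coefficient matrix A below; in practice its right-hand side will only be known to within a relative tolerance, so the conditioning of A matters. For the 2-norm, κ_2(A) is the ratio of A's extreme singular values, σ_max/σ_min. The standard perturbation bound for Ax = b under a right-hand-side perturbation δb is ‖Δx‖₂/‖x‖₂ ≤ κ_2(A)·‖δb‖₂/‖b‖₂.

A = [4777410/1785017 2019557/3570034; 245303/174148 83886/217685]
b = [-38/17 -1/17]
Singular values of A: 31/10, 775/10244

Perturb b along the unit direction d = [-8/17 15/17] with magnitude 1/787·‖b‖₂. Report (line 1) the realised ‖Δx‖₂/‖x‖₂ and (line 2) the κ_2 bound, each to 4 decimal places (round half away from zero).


0.0028
0.0521

largest singular value 31/10, smallest 775/10244
κ = σ_max/σ_min = (31/10)/(775/10244) = 40.9760
κ_2(A)·‖δb‖/‖b‖ = 0.0521
solve Ax = b  →  x = [-3.5310 12.7541]
2-norm of b is 2.2361; of x, 13.2338
Δx = A⁻¹·δb where δb = 1/787·2.2361·d; ‖Δx‖ = 0.0376
realised ‖Δx‖/‖x‖ = 0.0028
so the bound overstates the realised error by a factor of ≈ 18.3468 (computed from the unrounded values)


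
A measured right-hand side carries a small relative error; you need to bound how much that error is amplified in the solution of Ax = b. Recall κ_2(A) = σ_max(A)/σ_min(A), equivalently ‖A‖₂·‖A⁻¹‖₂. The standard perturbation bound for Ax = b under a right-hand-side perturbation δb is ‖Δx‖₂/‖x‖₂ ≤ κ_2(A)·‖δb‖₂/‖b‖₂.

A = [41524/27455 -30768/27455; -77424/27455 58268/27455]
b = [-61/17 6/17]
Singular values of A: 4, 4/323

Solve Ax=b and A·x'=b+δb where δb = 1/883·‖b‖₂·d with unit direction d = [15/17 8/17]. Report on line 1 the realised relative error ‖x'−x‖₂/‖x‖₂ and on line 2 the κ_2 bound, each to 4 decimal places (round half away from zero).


from the listed singular values, σ₁ = 4, σ_n = 4/323
κ = σ_max/σ_min = 4/(4/323) = 323.0000
worst-case relative error ≤ 323.0000 × 1/883 = 0.3658
solve Ax = b  →  x = [-145.7500 -193.5000]
2-norm of b is 3.6056; of x, 242.2505
δb = ε·‖b‖·d = [0.0036 0.0019]; solving A·Δx = δb gives ‖Δx‖ = 0.3297
dividing the unrounded norms, ‖Δx‖/‖x‖ = 0.0014
so the bound overstates the realised error by a factor of ≈ 268.7528 (computed from the unrounded values)

0.0014
0.3658


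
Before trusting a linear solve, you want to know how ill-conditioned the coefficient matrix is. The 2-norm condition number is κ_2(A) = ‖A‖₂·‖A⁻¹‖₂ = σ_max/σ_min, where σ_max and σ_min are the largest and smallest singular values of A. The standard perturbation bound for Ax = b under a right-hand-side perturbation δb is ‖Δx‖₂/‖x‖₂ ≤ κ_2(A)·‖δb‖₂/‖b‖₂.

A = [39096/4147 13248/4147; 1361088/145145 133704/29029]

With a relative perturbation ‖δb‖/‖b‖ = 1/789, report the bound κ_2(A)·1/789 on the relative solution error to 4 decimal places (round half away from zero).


M = AᵀA = [4429214784/25050025 367276032/5010005; 367276032/5010005 31482432/1002001]. tr(M)=30865536/148225, det(M)=26873856/148225
solving λ² − 30865536/148225·λ + 26873856/148225 = 0 gives λ = 5184/25, 5184/5929
κ_2(A) = √(λ_max/λ_min) = √((5184/25) / (5184/5929)) = 15.4000
bound on ‖Δx‖/‖x‖: κ·ε = 15.4000·1/789 = 0.0195

0.0195


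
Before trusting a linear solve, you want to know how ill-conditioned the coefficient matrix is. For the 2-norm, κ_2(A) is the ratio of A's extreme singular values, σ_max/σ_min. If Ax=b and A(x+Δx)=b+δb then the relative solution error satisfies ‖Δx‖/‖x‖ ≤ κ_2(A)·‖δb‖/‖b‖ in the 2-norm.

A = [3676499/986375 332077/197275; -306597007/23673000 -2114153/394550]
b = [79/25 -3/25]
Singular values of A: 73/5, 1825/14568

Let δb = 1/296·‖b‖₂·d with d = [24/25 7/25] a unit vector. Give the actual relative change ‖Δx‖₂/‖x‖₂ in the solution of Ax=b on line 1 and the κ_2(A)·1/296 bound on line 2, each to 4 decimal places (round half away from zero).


largest singular value 73/5, smallest 1825/14568
κ_2(A) = (73/5) / (1825/14568) = 116.5440
κ_2(A)·‖δb‖/‖b‖ = 0.3937
solve Ax = b  →  x = [-9.1473 22.1316]
‖b‖₂ = 3.1623 and ‖x‖₂ = 23.9475
δb = ε·‖b‖·d = [0.0103 0.0030]; solving A·Δx = δb gives ‖Δx‖ = 0.0853
relative error = 0.0036
realised/bound (from unrounded values) ≈ 0.0090

0.0036
0.3937


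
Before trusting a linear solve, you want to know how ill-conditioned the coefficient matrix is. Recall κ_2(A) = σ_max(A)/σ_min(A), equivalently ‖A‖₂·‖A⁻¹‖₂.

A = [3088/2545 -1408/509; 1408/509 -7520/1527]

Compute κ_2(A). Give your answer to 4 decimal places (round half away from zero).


M = AᵀA = [59097344/6477025 -65984512/3886215; -65984512/3886215 74392576/2331729]. tr(M)=2391690496/58293225, det(M)=6553600/2331729
eigenvalues of AᵀA: λ = (tr ± √(tr²−4·det))/2 = 1024/25, 160000/2331729
so κ_2 = √((1024/25) / (160000/2331729)) = 24.4320

24.4320


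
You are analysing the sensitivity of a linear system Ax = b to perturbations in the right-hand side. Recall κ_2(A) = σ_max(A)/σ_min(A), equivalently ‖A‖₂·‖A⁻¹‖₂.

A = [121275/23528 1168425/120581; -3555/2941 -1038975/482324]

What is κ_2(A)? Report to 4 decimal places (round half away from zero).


AᵀA = [15516459225/553566784 3636289125/69195848; 3636289125/69195848 13636490625/138391696]; tr = 242430525/1915456, det = 11390625/30647296
λ_max, λ_min = (242430525/1915456 ± √58767104891525625/3668971687936)/2 = 2025/16, 5625/1915456
so κ_2 = √((2025/16) / (5625/1915456)) = 207.6000

207.6000


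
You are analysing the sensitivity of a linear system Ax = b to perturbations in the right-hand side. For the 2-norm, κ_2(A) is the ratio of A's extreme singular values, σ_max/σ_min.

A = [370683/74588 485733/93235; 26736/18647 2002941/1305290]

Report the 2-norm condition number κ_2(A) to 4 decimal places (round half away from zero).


M = AᵀA = [148842905625/5563369744 273494404125/9735897052; 273494404125/9735897052 2010213436725/68151279364]. tr(M)=18233241525/324144016, det(M)=31640625/1296576064
λ_max, λ_min = (18233241525/324144016 ± √332440840389728075625/105069343108608256)/2 = 225/4, 140625/324144016
so κ_2 = √((225/4) / (140625/324144016)) = 360.0800

360.0800


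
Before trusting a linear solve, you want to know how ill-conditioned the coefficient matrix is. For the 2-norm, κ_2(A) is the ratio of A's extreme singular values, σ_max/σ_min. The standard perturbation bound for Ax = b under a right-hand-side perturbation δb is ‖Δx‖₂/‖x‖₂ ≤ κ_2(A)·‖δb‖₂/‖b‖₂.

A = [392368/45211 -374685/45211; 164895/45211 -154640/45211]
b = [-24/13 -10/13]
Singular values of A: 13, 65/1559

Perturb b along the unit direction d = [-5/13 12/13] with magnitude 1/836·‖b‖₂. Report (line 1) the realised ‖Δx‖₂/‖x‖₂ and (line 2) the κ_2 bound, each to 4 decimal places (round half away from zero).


0.3730
0.3730

largest singular value 13, smallest 65/1559
κ_2(A) = 13 / (65/1559) = 311.8000
perturbation bound = 311.8000·1/836 = 0.3730
solve Ax = b  →  x = [-0.1114 0.1061]
2-norm of b is 2.0000; of x, 0.1538
δb = ε·‖b‖·d = [-0.0009 0.0022]; solving A·Δx = δb gives ‖Δx‖ = 0.0574
relative error = 0.3730
so the bound is sharp here: realised error equals the bound


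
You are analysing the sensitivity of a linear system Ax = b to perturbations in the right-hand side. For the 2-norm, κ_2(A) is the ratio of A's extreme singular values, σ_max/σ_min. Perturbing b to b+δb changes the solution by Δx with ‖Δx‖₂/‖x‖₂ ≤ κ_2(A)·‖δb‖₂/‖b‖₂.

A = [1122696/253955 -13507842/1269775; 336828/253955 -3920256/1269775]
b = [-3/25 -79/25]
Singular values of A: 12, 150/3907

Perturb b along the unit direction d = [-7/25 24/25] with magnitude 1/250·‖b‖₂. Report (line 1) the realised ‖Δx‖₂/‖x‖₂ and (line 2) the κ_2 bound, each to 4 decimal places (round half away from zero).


largest singular value 12, smallest 150/3907
κ_2(A) = 12 / (150/3907) = 312.5600
perturbation bound = 312.5600·1/250 = 1.2502
solve Ax = b  →  x = [-72.1613 -29.9769]
‖b‖₂ = 3.1623 and ‖x‖₂ = 78.1400
re-solving with b+δb shifts x by Δx of norm 0.3295
relative error = 0.0042
realised/bound (from unrounded values) ≈ 0.0034

0.0042
1.2502


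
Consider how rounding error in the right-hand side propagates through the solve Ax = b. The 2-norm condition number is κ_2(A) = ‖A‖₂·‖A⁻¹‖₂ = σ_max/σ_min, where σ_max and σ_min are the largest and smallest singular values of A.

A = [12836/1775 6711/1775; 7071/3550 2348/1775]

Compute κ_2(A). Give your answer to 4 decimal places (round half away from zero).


AᵀA = [1134481/20164 151110/5041; 151110/5041 80881/5041]; tr = 1458005/20164, det = 83521/20164
solving λ² − 1458005/20164·λ + 83521/20164 = 0 gives λ = 289/4, 289/5041
κ_2(A) = √(λ_max/λ_min) = √((289/4) / (289/5041)) = 35.5000

35.5000


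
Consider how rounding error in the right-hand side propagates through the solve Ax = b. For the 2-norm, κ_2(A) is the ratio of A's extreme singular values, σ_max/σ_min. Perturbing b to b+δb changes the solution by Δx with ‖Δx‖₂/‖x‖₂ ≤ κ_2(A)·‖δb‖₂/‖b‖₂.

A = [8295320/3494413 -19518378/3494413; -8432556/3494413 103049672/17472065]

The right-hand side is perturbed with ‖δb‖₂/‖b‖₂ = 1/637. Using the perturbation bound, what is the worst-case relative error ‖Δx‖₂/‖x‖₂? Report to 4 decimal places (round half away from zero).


M = AᵀA = [166373762896/14519527009 -1995871684752/72597635045; -1995871684752/72597635045 23951738279524/362988175225]. tr(M)=166337765396/2147859025, det(M)=23425600/85914361
λ_max, λ_min = (166337765396/2147859025 ± √27663220708297131036816/4613298391273950625)/2 = 1936/25, 302500/85914361
κ = σ_max/σ_min = (44/5)/(550/9269) = 148.3040
worst-case relative error ≤ 148.3040 × 1/637 = 0.2328

0.2328


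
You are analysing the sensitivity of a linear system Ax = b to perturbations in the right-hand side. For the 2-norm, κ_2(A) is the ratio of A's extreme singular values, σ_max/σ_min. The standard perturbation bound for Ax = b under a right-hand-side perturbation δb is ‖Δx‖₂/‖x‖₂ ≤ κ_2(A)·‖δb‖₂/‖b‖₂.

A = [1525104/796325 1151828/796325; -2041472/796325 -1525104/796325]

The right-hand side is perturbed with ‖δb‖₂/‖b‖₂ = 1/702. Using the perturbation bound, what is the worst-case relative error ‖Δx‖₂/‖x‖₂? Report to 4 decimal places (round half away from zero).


0.5672

M = AᵀA = [259742005504/25365340225 194804584128/25365340225; 194804584128/25365340225 146105998096/25365340225]. tr(M)=16233920144/1014613609, det(M)=1638400/1014613609
solving λ² − 16233920144/1014613609·λ + 1638400/1014613609 = 0 gives λ = 16, 102400/1014613609
so κ_2 = √(16 / (102400/1014613609)) = 398.1625
bound on ‖Δx‖/‖x‖: κ·ε = 398.1625·1/702 = 0.5672


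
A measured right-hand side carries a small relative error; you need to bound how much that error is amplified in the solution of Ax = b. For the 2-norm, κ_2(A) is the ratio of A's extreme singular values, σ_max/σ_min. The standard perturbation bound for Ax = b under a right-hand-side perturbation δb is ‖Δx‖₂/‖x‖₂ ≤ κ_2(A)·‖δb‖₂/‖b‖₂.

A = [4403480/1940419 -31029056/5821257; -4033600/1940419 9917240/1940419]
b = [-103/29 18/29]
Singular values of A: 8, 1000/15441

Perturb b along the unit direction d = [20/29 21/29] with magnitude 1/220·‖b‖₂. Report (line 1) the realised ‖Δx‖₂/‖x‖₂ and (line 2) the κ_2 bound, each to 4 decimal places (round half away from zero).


0.0082
0.5615

from the listed singular values, σ₁ = 8, σ_n = 1000/15441
condition number: 8 ÷ (1000/15441) = 123.5280
worst-case relative error ≤ 123.5280 × 1/220 = 0.5615
solve Ax = b  →  x = [-28.6507 -11.5315]
2-norm of b is 3.6056; of x, 30.8843
re-solving with b+δb shifts x by Δx of norm 0.2531
dividing the unrounded norms, ‖Δx‖/‖x‖ = 0.0082
so the bound overstates the realised error by a factor of ≈ 68.5261 (computed from the unrounded values)


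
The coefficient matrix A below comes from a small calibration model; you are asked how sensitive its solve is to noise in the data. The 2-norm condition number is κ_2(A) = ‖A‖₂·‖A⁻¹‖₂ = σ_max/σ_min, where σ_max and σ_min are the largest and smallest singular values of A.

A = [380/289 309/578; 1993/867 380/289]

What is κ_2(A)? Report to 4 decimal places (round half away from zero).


form AᵀA = [1073/153 190/51; 190/51 137/68] with trace 325/36 and determinant 1/4
char-poly roots: 9 and 1/36
κ = σ_max/σ_min = 3/(1/6) = 18.0000

18.0000


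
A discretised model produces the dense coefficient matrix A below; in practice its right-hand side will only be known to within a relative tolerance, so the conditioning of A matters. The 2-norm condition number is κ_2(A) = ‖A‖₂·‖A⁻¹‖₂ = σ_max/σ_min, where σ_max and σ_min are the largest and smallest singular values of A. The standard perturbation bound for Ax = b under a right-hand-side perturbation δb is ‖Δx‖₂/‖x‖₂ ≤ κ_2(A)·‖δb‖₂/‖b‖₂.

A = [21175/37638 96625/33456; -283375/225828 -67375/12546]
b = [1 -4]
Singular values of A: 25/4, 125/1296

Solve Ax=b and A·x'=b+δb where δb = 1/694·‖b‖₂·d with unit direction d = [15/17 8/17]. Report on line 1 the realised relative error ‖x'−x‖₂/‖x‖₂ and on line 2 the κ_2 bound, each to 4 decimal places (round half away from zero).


largest singular value 25/4, smallest 125/1296
condition number: (25/4) ÷ (125/1296) = 64.8000
κ_2(A)·‖δb‖/‖b‖ = 0.0934
solve Ax = b  →  x = [10.2556 -1.6515]
‖b‖₂ = 4.1231 and ‖x‖₂ = 10.3877
δb = ε·‖b‖·d = [0.0052 0.0028]; solving A·Δx = δb gives ‖Δx‖ = 0.0616
relative error = 0.0059
so the bound overstates the realised error by a factor of ≈ 15.7462 (computed from the unrounded values)

0.0059
0.0934


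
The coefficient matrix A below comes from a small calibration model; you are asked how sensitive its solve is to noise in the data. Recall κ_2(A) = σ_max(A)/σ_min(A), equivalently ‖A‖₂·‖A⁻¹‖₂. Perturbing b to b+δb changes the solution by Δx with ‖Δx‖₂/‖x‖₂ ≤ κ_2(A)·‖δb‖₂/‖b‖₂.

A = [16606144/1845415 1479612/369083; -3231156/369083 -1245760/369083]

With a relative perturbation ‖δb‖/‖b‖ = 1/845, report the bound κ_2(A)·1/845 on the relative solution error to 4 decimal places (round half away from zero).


0.0463

AᵀA = [638255940496/4049413225 53147294208/809882645; 53147294208/809882645 4448477584/161976529]; tr = 4434721184/23961025, det = 21381376/958441
solving λ² − 4434721184/23961025·λ + 21381376/958441 = 0 gives λ = 4624/25, 115600/958441
so κ_2 = √((4624/25) / (115600/958441)) = 39.1600
κ_2(A)·‖δb‖/‖b‖ = 0.0463


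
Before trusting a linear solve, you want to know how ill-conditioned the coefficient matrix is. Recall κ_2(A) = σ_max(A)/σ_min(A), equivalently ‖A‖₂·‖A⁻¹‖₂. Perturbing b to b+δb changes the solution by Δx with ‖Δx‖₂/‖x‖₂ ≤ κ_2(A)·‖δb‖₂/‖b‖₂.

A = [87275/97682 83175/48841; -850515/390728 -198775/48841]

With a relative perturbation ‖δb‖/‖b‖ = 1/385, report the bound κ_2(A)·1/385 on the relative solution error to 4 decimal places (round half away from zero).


0.9184

M = AᵀA = [5001459025/903363136 1172174625/112920392; 1172174625/112920392 274731250/14115049]. tr(M)=78146225/3125824, det(M)=15625/3125824
λ_max, λ_min = (78146225/3125824 ± √6106637117750625/9770775678976)/2 = 25, 625/3125824
σ_max=√25=5, σ_min=√(625/3125824)=(25/1768) → κ = 353.6000
κ_2(A)·‖δb‖/‖b‖ = 0.9184


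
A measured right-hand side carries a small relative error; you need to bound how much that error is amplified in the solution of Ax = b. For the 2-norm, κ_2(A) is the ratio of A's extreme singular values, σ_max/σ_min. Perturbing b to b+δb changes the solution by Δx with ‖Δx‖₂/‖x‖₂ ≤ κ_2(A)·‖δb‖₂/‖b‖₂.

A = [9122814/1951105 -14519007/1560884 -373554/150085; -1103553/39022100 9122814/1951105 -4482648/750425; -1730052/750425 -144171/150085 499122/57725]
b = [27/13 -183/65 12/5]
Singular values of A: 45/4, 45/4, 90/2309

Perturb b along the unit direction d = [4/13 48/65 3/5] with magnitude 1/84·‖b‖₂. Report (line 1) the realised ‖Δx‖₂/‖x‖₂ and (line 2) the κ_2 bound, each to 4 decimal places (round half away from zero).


3.4360
3.4360

largest singular value 45/4, smallest 90/2309
κ = σ_max/σ_min = (45/4)/(90/2309) = 288.6250
bound on ‖Δx‖/‖x‖: κ·ε = 288.6250·1/84 = 3.4360
solve Ax = b  →  x = [0.0336 -0.2749 0.2560]
‖b‖ = 4.2426, ‖x‖ = 0.3771
Δx = A⁻¹·δb where δb = 1/84·4.2426·d; ‖Δx‖ = 1.2958
relative error = 3.4360
realised/bound = 1 exactly: the bound is attained for this b and d


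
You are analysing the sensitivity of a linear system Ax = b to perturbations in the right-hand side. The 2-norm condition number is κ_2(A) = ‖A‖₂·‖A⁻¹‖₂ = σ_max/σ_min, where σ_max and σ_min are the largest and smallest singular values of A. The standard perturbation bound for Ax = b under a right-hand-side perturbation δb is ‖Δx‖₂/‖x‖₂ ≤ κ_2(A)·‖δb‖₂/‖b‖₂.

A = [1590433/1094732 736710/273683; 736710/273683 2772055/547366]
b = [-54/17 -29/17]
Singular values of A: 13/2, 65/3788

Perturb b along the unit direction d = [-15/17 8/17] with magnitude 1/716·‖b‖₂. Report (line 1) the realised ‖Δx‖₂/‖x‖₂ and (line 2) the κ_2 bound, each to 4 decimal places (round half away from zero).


0.0025
0.5291

from the listed singular values, σ₁ = 13/2, σ_n = 65/3788
κ = σ_max/σ_min = (13/2)/(65/3788) = 378.8000
bound on ‖Δx‖/‖x‖: κ·ε = 378.8000·1/716 = 0.5291
solve Ax = b  →  x = [-103.0588 54.4416]
‖b‖₂ = 3.6056 and ‖x‖₂ = 116.5548
Δx = A⁻¹·δb where δb = 1/716·3.6056·d; ‖Δx‖ = 0.2935
relative error = 0.0025
so the bound overstates the realised error by a factor of ≈ 210.1221 (computed from the unrounded values)


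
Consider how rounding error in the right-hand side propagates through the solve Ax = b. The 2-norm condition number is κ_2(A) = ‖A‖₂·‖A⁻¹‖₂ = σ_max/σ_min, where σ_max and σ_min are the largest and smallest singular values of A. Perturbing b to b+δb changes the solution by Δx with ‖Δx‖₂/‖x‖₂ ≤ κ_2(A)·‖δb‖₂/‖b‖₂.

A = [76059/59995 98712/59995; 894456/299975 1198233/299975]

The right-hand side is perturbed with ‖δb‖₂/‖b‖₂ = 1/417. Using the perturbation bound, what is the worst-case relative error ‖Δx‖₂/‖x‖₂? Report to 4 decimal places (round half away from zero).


0.4427

M = AᵀA = [5589797769/532455625 7452456192/532455625; 7452456192/532455625 9937063881/532455625]. tr(M)=621074466/21298225, det(M)=531441/21298225
eigenvalues of AᵀA: λ = (tr ± √(tr²−4·det))/2 = 729/25, 729/851929
κ = σ_max/σ_min = (27/5)/(27/923) = 184.6000
perturbation bound = 184.6000·1/417 = 0.4427


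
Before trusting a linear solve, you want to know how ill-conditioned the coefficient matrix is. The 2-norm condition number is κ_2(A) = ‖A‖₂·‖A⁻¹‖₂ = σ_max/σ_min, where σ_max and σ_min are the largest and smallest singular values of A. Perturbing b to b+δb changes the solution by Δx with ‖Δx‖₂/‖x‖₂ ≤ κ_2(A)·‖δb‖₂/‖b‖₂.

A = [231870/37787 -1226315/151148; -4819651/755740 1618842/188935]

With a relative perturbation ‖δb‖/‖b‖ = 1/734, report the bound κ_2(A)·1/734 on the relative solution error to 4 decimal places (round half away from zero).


0.3550

form AᵀA = [53192050561/679123600 -4432489578/42445225; -4432489578/42445225 94561953289/679123600] with trace 2955080077/13582472 and determinant 302934025/434639104
eigenvalues of AᵀA: λ = (tr ± √(tr²−4·det))/2 = 3481/16, 87025/27164944
κ = σ_max/σ_min = (59/4)/(295/5212) = 260.6000
perturbation bound = 260.6000·1/734 = 0.3550


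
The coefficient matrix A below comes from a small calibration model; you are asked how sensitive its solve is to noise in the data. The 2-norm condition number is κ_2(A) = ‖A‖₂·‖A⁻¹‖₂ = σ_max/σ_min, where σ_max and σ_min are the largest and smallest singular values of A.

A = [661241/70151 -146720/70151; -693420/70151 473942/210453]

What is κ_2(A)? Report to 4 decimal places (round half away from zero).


354.0000

form AᵀA = [1091642041/5851561 -245617400/5851561; -245617400/5851561 497457604/52664049] with trace 6140533/31329 and determinant 9604/31329
solving λ² − 6140533/31329·λ + 9604/31329 = 0 gives λ = 196, 49/31329
so κ_2 = √(196 / (49/31329)) = 354.0000


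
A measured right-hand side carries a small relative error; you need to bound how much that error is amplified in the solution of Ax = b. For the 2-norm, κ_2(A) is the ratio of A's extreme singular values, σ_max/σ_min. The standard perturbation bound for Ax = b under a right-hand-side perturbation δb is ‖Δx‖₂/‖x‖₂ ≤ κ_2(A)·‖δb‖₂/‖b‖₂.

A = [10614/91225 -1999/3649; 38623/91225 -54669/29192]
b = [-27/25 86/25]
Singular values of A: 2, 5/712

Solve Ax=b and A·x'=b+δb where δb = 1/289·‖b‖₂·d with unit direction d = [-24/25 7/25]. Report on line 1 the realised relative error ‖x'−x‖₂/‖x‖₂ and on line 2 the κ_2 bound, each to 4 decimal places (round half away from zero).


from the listed singular values, σ₁ = 2, σ_n = 5/712
κ_2(A) = 2 / (5/712) = 284.8000
κ_2(A)·‖δb‖/‖b‖ = 0.9855
solve Ax = b  →  x = [278.1829 61.0537]
‖b‖₂ = 3.6056 and ‖x‖₂ = 284.8040
Δx = A⁻¹·δb where δb = 1/289·3.6056·d; ‖Δx‖ = 1.7766
dividing the unrounded norms, ‖Δx‖/‖x‖ = 0.0062
realised/bound (from unrounded values) ≈ 0.0063

0.0062
0.9855
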